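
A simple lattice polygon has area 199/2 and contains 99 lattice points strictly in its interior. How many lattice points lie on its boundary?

Pick's theorem gives A = I + B/2 − 1, so B = 2(A − I + 1) = 2(199/2 − 99 + 1) = 3.

3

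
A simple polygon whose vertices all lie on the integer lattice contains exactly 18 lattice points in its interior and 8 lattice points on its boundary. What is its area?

By Pick's theorem, A = I + B/2 − 1 = 18 + 8/2 − 1 = 21.

21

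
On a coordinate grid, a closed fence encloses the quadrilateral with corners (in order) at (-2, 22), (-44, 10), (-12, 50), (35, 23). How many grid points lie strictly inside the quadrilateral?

1164

Using the shoelace formula, 2A = |[(-2)·10 − (-44)·22] + [(-44)·50 − (-12)·10] + [(-12)·23 − 35·50] + [35·22 − (-2)·23]| = 2342, so the area is 1171.
The number of boundary lattice points is Σ gcd(|Δx|,|Δy|) = gcd(42,12) + gcd(32,40) + gcd(47,27) + gcd(37,1) = 6+8+1+1 = 16.
By Pick's theorem A = I + B/2 − 1, so I = 1171 − 16/2 + 1 = 1164.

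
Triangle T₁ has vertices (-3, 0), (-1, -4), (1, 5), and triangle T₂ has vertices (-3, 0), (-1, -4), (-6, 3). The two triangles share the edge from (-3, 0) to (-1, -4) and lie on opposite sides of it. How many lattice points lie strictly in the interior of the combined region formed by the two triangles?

14

The union is the simple quadrilateral with vertices (-3, 0), (1, 5), (-1, -4), (-6, 3) in order.
The shoelace formula gives twice the area as |((-3)·5 − 1·0) + (1·(-4) − (-1)·5) + ((-1)·3 − (-6)·(-4)) + ((-6)·0 − (-3)·3)| = 32, so the area is 16.
Summing gcd(|Δx|,|Δy|) over the edges gives the boundary count: gcd(4,5) + gcd(2,9) + gcd(5,7) + gcd(3,3) = 1+1+1+3 = 6.
By Pick's theorem I = A − B/2 + 1 = 16 − 6/2 + 1 = 14.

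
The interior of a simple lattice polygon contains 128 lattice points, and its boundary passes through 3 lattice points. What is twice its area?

Pick's theorem states A = I + B/2 − 1, so A = 128 + 3/2 − 1 = 257/2.
Hence 2A = 257.

257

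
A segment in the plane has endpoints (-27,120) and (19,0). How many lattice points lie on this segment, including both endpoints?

3

The number of lattice points on a segment between lattice points is gcd(|Δx|,|Δy|) + 1 = gcd(46,120) + 1 = 2 + 1 = 3.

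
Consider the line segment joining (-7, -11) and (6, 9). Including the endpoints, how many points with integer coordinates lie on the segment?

2

The number of lattice points on a segment between lattice points is gcd(|Δx|,|Δy|) + 1 = gcd(13,20) + 1 = 1 + 1 = 2.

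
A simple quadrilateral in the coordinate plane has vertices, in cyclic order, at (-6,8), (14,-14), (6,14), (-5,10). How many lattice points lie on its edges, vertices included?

Summing gcd(|Δx|,|Δy|) over the edges gives the boundary count: gcd(20,22) + gcd(8,28) + gcd(11,4) + gcd(1,2) = 2+4+1+1 = 8.

8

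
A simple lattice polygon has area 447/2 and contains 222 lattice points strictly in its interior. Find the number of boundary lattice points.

5

Pick's theorem gives A = I + B/2 − 1, so B = 2(A − I + 1) = 2(447/2 − 222 + 1) = 5.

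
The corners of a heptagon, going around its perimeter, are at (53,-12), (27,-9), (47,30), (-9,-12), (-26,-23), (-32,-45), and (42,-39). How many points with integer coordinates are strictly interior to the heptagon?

Using the shoelace formula, 2A = |(53·(-9) − 27·(-12)) + (27·30 − 47·(-9)) + (47·(-12) − (-9)·30) + ((-9)·(-23) − (-26)·(-12)) + ((-26)·(-45) − (-32)·(-23)) + ((-32)·(-39) − 42·(-45)) + (42·(-12) − 53·(-39))| = 5816, so the area is 2908.
Summing gcd(|Δx|,|Δy|) over the edges gives the boundary count: gcd(26,3) + gcd(20,39) + gcd(56,42) + gcd(17,11) + gcd(6,22) + gcd(74,6) + gcd(11,27) = 1+1+14+1+2+2+1 = 22.
By Pick's theorem A = I + B/2 − 1, so I = 2908 − 22/2 + 1 = 2898.

2898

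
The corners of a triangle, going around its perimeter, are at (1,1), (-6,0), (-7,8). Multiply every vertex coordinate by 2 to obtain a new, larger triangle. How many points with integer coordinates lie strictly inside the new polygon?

By the shoelace formula, twice the signed area is |(1·0 − (-6)·1) + ((-6)·8 − (-7)·0) + ((-7)·1 − 1·8)| = 57, so the area is 57/2.
Along each edge there are gcd(|Δx|,|Δy|)+1 lattice points, so counting each shared vertex once the boundary has gcd(7,1) + gcd(1,8) + gcd(8,7) = 1+1+1 = 3.
Scaling by 2 multiplies the area by 2² = 4 (so the new area is 114) and multiplies the boundary lattice-point count by 2, giving 6.
By Pick's theorem, the interior count of the dilated polygon is 114 − 6/2 + 1 = 112.

112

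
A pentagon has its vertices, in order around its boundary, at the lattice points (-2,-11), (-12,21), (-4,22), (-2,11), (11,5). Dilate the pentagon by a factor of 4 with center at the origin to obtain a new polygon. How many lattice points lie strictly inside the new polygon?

4757

Using the shoelace formula, 2A = |[(-2)·21 − (-12)·(-11)] + [(-12)·22 − (-4)·21] + [(-4)·11 − (-2)·22] + [(-2)·5 − 11·11] + [11·(-11) − (-2)·5]| = 596, so the area is 298.
Along each edge there are gcd(|Δx|,|Δy|)+1 lattice points, so counting each shared vertex once the boundary has gcd(10,32) + gcd(8,1) + gcd(2,11) + gcd(13,6) + gcd(13,16) = 2+1+1+1+1 = 6.
Scaling by 4 multiplies the area by 4² = 16 (so the new area is 4768) and multiplies the boundary lattice-point count by 4, giving 24.
By Pick's theorem, the interior count of the dilated polygon is 4768 − 24/2 + 1 = 4757.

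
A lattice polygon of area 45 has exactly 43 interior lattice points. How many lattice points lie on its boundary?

6

Pick's theorem gives A = I + B/2 − 1, so B = 2(A − I + 1) = 2(45 − 43 + 1) = 6.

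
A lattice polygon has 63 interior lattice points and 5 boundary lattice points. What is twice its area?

129

Pick's theorem states A = I + B/2 − 1, so A = 63 + 5/2 − 1 = 129/2.
Hence 2A = 129.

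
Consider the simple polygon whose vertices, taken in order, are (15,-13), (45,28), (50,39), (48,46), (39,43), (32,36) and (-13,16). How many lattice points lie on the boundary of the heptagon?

19

The number of boundary lattice points is Σ gcd(|Δx|,|Δy|) = gcd(30,41) + gcd(5,11) + gcd(2,7) + gcd(9,3) + gcd(7,7) + gcd(45,20) + gcd(28,29) = 1+1+1+3+7+5+1 = 19.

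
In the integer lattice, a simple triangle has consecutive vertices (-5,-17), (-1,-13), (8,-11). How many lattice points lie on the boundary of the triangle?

The number of boundary lattice points is Σ gcd(|Δx|,|Δy|) = gcd(4,4) + gcd(9,2) + gcd(13,6) = 4+1+1 = 6.

6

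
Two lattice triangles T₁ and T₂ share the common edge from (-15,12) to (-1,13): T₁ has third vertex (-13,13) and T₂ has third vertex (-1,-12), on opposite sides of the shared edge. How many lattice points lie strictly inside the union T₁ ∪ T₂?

162

The union is the simple quadrilateral with vertices (-15,12), (-13,13), (-1,13), (-1,-12) in order.
Using the shoelace formula, 2A = |[(-15)·13 − (-13)·12] + [(-13)·13 − (-1)·13] + [(-1)·(-12) − (-1)·13] + [(-1)·12 − (-15)·(-12)]| = 362, so the area is 181.
Summing gcd(|Δx|,|Δy|) over the edges gives the boundary count: gcd(2,1) + gcd(12,0) + gcd(0,25) + gcd(14,24) = 1+12+25+2 = 40.
By Pick's theorem I = A − B/2 + 1 = 181 − 40/2 + 1 = 162.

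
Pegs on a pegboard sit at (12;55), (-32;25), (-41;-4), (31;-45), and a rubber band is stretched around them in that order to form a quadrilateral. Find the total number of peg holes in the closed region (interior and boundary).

Using the shoelace formula, 2A = |[12·25 − (-32)·55] + [(-32)·(-4) − (-41)·25] + [(-41)·(-45) − 31·(-4)] + [31·55 − 12·(-45)]| = 7427, so the area is 3713.5.
The number of boundary lattice points is Σ gcd(|Δx|,|Δy|) = gcd(44,30) + gcd(9,29) + gcd(72,41) + gcd(19,100) = 2+1+1+1 = 5.
Pick's theorem gives I = A − B/2 + 1 = 3713.5 − 5/2 + 1 = 3712, so the closed region contains I + B = 3712 + 5 = 3717 lattice points.

3717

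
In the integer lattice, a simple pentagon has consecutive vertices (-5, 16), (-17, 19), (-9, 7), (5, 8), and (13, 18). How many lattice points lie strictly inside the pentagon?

By the shoelace formula, twice the signed area is |[(-5)·19 − (-17)·16] + [(-17)·7 − (-9)·19] + [(-9)·8 − 5·7] + [5·18 − 13·8] + [13·16 − (-5)·18]| = 406, so the area is 203.
The number of boundary lattice points is Σ gcd(|Δx|,|Δy|) = gcd(12,3) + gcd(8,12) + gcd(14,1) + gcd(8,10) + gcd(18,2) = 3+4+1+2+2 = 12.
Pick's theorem gives I = A − B/2 + 1 = 203 − 12/2 + 1 = 198.

198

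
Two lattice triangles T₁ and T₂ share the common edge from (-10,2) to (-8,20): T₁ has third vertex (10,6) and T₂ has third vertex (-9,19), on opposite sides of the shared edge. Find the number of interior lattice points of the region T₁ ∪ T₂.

The union is the simple quadrilateral with vertices (-10,2), (10,6), (-8,20), (-9,19) in order.
Using the shoelace formula, 2A = |((-10)·6 − 10·2) + (10·20 − (-8)·6) + ((-8)·19 − (-9)·20) + ((-9)·2 − (-10)·19)| = 368, so the area is 184.
Along each edge there are gcd(|Δx|,|Δy|)+1 lattice points, so counting each shared vertex once the boundary has gcd(20,4) + gcd(18,14) + gcd(1,1) + gcd(1,17) = 4+2+1+1 = 8.
By Pick's theorem I = A − B/2 + 1 = 184 − 8/2 + 1 = 181.

181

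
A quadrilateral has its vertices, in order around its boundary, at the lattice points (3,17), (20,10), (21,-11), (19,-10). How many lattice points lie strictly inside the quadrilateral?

193

By the shoelace formula, twice the signed area is |[3·10 − 20·17] + [20·(-11) − 21·10] + [21·(-10) − 19·(-11)] + [19·17 − 3·(-10)]| = 388, so the area is 194.
Along each edge there are gcd(|Δx|,|Δy|)+1 lattice points, so counting each shared vertex once the boundary has gcd(17,7) + gcd(1,21) + gcd(2,1) + gcd(16,27) = 1+1+1+1 = 4.
Pick's theorem gives I = A − B/2 + 1 = 194 − 4/2 + 1 = 193.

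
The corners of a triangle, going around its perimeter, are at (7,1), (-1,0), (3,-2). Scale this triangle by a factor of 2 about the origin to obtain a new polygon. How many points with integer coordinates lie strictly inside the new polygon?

37

Using the shoelace formula, 2A = |[7·0 − (-1)·1] + [(-1)·(-2) − 3·0] + [3·1 − 7·(-2)]| = 20, so the area is 10.
Along each edge there are gcd(|Δx|,|Δy|)+1 lattice points, so counting each shared vertex once the boundary has gcd(8,1) + gcd(4,2) + gcd(4,3) = 1+2+1 = 4.
Scaling by 2 multiplies the area by 2² = 4 (so the new area is 40) and multiplies the boundary lattice-point count by 2, giving 8.
By Pick's theorem, the interior count of the dilated polygon is 40 − 8/2 + 1 = 37.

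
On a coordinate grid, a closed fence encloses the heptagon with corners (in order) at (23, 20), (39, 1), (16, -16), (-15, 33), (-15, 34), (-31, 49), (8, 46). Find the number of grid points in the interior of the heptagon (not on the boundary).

1757

By the shoelace formula, twice the signed area is |(23·1 − 39·20) + (39·(-16) − 16·1) + (16·33 − (-15)·(-16)) + ((-15)·34 − (-15)·33) + ((-15)·49 − (-31)·34) + ((-31)·46 − 8·49) + (8·20 − 23·46)| = 3521, so the area is 1760.5.
Along each edge there are gcd(|Δx|,|Δy|)+1 lattice points, so counting each shared vertex once the boundary has gcd(16,19) + gcd(23,17) + gcd(31,49) + gcd(0,1) + gcd(16,15) + gcd(39,3) + gcd(15,26) = 1+1+1+1+1+3+1 = 9.
By Pick's theorem A = I + B/2 − 1, so I = 1760.5 − 9/2 + 1 = 1757.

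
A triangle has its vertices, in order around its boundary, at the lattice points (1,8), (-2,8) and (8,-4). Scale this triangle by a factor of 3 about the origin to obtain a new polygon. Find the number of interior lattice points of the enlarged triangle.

Using the shoelace formula, 2A = |(1·8 − (-2)·8) + ((-2)·(-4) − 8·8) + (8·8 − 1·(-4))| = 36, so the area is 18.
Along each edge there are gcd(|Δx|,|Δy|)+1 lattice points, so counting each shared vertex once the boundary has gcd(3,0) + gcd(10,12) + gcd(7,12) = 3+2+1 = 6.
Scaling by 3 multiplies the area by 3² = 9 (so the new area is 162) and multiplies the boundary lattice-point count by 3, giving 18.
By Pick's theorem, the interior count of the dilated polygon is 162 − 18/2 + 1 = 154.

154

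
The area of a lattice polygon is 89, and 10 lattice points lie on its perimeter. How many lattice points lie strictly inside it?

85

From Pick's theorem, I = A − B/2 + 1 = 89 − 10/2 + 1 = 85.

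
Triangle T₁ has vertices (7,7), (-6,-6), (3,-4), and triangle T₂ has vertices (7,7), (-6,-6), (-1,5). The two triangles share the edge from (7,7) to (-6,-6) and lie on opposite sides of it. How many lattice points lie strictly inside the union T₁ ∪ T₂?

83

The union is the simple quadrilateral with vertices (7,7), (3,-4), (-6,-6), (-1,5) in order.
By the shoelace formula, twice the signed area is |(7·(-4) − 3·7) + (3·(-6) − (-6)·(-4)) + ((-6)·5 − (-1)·(-6)) + ((-1)·7 − 7·5)| = 169, so the area is 84.5.
Summing gcd(|Δx|,|Δy|) over the edges gives the boundary count: gcd(4,11) + gcd(9,2) + gcd(5,11) + gcd(8,2) = 1+1+1+2 = 5.
By Pick's theorem I = A − B/2 + 1 = 84.5 − 5/2 + 1 = 83.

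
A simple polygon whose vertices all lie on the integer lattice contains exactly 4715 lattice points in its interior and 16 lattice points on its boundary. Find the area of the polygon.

4722

Pick's theorem states A = I + B/2 − 1, so A = 4715 + 16/2 − 1 = 4722.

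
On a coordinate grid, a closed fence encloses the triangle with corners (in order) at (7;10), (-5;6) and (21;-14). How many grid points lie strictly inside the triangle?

Using the shoelace formula, 2A = |(7·6 − (-5)·10) + ((-5)·(-14) − 21·6) + (21·10 − 7·(-14))| = 344, so the area is 172.
The number of boundary lattice points is Σ gcd(|Δx|,|Δy|) = gcd(12,4) + gcd(26,20) + gcd(14,24) = 4+2+2 = 8.
Pick's theorem gives I = A − B/2 + 1 = 172 − 8/2 + 1 = 169.

169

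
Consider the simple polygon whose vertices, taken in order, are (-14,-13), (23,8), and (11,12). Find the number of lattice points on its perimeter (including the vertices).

30

Along each edge there are gcd(|Δx|,|Δy|)+1 lattice points, so counting each shared vertex once the boundary has gcd(37,21) + gcd(12,4) + gcd(25,25) = 1+4+25 = 30.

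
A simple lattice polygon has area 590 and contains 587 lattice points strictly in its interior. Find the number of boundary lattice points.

Pick's theorem gives A = I + B/2 − 1, so B = 2(A − I + 1) = 2(590 − 587 + 1) = 8.

8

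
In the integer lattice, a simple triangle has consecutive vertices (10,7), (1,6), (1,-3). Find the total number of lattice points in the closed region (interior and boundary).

The shoelace formula gives twice the area as |[10·6 − 1·7] + [1·(-3) − 1·6] + [1·7 − 10·(-3)]| = 81, so the area is 81/2.
Along each edge there are gcd(|Δx|,|Δy|)+1 lattice points, so counting each shared vertex once the boundary has gcd(9,1) + gcd(0,9) + gcd(9,10) = 1+9+1 = 11.
Pick's theorem gives I = A − B/2 + 1 = 81/2 − 11/2 + 1 = 36, so the closed region contains I + B = 36 + 11 = 47 lattice points.

47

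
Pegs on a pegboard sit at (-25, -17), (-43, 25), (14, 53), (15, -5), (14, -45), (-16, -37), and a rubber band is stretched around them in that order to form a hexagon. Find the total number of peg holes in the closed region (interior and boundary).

3680

By the shoelace formula, twice the signed area is |[(-25)·25 − (-43)·(-17)] + [(-43)·53 − 14·25] + [14·(-5) − 15·53] + [15·(-45) − 14·(-5)] + [14·(-37) − (-16)·(-45)] + [(-16)·(-17) − (-25)·(-37)]| = 7346, so the area is 3673.
Along each edge there are gcd(|Δx|,|Δy|)+1 lattice points, so counting each shared vertex once the boundary has gcd(18,42) + gcd(57,28) + gcd(1,58) + gcd(1,40) + gcd(30,8) + gcd(9,20) = 6+1+1+1+2+1 = 12.
Pick's theorem gives I = A − B/2 + 1 = 3673 − 12/2 + 1 = 3668, so the closed region contains I + B = 3668 + 12 = 3680 lattice points.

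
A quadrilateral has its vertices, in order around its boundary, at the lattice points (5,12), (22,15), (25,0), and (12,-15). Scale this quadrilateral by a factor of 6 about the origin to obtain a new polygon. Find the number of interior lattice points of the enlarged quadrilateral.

12943

The shoelace formula gives twice the area as |[5·15 − 22·12] + [22·0 − 25·15] + [25·(-15) − 12·0] + [12·12 − 5·(-15)]| = 720, so the area is 360.
Along each edge there are gcd(|Δx|,|Δy|)+1 lattice points, so counting each shared vertex once the boundary has gcd(17,3) + gcd(3,15) + gcd(13,15) + gcd(7,27) = 1+3+1+1 = 6.
Scaling by 6 multiplies the area by 6² = 36 (so the new area is 12960) and multiplies the boundary lattice-point count by 6, giving 36.
By Pick's theorem, the interior count of the dilated polygon is 12960 − 36/2 + 1 = 12943.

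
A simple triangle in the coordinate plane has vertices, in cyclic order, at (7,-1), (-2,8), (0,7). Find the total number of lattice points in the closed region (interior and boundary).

11

The shoelace formula gives twice the area as |(7·8 − (-2)·(-1)) + ((-2)·7 − 0·8) + (0·(-1) − 7·7)| = 9, so the area is 9/2.
Summing gcd(|Δx|,|Δy|) over the edges gives the boundary count: gcd(9,9) + gcd(2,1) + gcd(7,8) = 9+1+1 = 11.
Pick's theorem gives I = A − B/2 + 1 = 9/2 − 11/2 + 1 = 0, so the closed region contains I + B = 0 + 11 = 11 lattice points.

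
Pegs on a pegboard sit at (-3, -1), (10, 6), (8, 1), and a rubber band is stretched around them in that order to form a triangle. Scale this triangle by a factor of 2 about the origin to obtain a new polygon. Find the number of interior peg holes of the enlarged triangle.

100

Using the shoelace formula, 2A = |[(-3)·6 − 10·(-1)] + [10·1 − 8·6] + [8·(-1) − (-3)·1]| = 51, so the area is 25.5.
Along each edge there are gcd(|Δx|,|Δy|)+1 lattice points, so counting each shared vertex once the boundary has gcd(13,7) + gcd(2,5) + gcd(11,2) = 1+1+1 = 3.
Scaling by 2 multiplies the area by 2² = 4 (so the new area is 102) and multiplies the boundary lattice-point count by 2, giving 6.
By Pick's theorem, the interior count of the dilated polygon is 102 − 6/2 + 1 = 100.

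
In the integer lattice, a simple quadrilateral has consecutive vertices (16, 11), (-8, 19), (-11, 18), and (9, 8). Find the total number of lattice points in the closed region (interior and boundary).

100

The shoelace formula gives twice the area as |(16·19 − (-8)·11) + ((-8)·18 − (-11)·19) + ((-11)·8 − 9·18) + (9·11 − 16·8)| = 178, so the area is 89.
Along each edge there are gcd(|Δx|,|Δy|)+1 lattice points, so counting each shared vertex once the boundary has gcd(24,8) + gcd(3,1) + gcd(20,10) + gcd(7,3) = 8+1+10+1 = 20.
Pick's theorem gives I = A − B/2 + 1 = 89 − 20/2 + 1 = 80, so the closed region contains I + B = 80 + 20 = 100 lattice points.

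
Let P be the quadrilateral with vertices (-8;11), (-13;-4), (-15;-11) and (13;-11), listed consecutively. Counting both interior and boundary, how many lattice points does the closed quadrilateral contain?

329

Using the shoelace formula, 2A = |[(-8)·(-4) − (-13)·11] + [(-13)·(-11) − (-15)·(-4)] + [(-15)·(-11) − 13·(-11)] + [13·11 − (-8)·(-11)]| = 621, so the area is 310.5.
The number of boundary lattice points is Σ gcd(|Δx|,|Δy|) = gcd(5,15) + gcd(2,7) + gcd(28,0) + gcd(21,22) = 5+1+28+1 = 35.
Pick's theorem gives I = A − B/2 + 1 = 310.5 − 35/2 + 1 = 294, so the closed region contains I + B = 294 + 35 = 329 lattice points.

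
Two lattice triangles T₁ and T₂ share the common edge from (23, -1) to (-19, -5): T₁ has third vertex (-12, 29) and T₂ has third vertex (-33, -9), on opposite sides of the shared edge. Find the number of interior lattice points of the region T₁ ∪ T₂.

749

The union is the simple quadrilateral with vertices (23, -1), (-12, 29), (-19, -5), (-33, -9) in order.
By the shoelace formula, twice the signed area is |(23·29 − (-12)·(-1)) + ((-12)·(-5) − (-19)·29) + ((-19)·(-9) − (-33)·(-5)) + ((-33)·(-1) − 23·(-9))| = 1512, so the area is 756.
Along each edge there are gcd(|Δx|,|Δy|)+1 lattice points, so counting each shared vertex once the boundary has gcd(35,30) + gcd(7,34) + gcd(14,4) + gcd(56,8) = 5+1+2+8 = 16.
By Pick's theorem I = A − B/2 + 1 = 756 − 16/2 + 1 = 749.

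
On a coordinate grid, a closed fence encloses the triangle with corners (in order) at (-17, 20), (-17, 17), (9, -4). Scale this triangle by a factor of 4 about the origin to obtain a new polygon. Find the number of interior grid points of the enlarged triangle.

613

Using the shoelace formula, 2A = |((-17)·17 − (-17)·20) + ((-17)·(-4) − 9·17) + (9·20 − (-17)·(-4))| = 78, so the area is 39.
Along each edge there are gcd(|Δx|,|Δy|)+1 lattice points, so counting each shared vertex once the boundary has gcd(0,3) + gcd(26,21) + gcd(26,24) = 3+1+2 = 6.
Scaling by 4 multiplies the area by 4² = 16 (so the new area is 624) and multiplies the boundary lattice-point count by 4, giving 24.
By Pick's theorem, the interior count of the dilated polygon is 624 − 24/2 + 1 = 613.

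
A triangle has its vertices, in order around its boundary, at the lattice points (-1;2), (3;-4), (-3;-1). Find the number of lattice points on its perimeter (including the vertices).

Summing gcd(|Δx|,|Δy|) over the edges gives the boundary count: gcd(4,6) + gcd(6,3) + gcd(2,3) = 2+3+1 = 6.

6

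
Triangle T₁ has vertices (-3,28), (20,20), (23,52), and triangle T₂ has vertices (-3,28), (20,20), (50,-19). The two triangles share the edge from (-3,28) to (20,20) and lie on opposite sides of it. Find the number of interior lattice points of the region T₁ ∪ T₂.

706

The union is the simple quadrilateral with vertices (-3,28), (23,52), (20,20), (50,-19) in order.
The shoelace formula gives twice the area as |((-3)·52 − 23·28) + (23·20 − 20·52) + (20·(-19) − 50·20) + (50·28 − (-3)·(-19))| = 1417, so the area is 708.5.
Along each edge there are gcd(|Δx|,|Δy|)+1 lattice points, so counting each shared vertex once the boundary has gcd(26,24) + gcd(3,32) + gcd(30,39) + gcd(53,47) = 2+1+3+1 = 7.
By Pick's theorem I = A − B/2 + 1 = 708.5 − 7/2 + 1 = 706.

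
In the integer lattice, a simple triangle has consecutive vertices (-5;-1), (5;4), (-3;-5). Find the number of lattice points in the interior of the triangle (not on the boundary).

Using the shoelace formula, 2A = |[(-5)·4 − 5·(-1)] + [5·(-5) − (-3)·4] + [(-3)·(-1) − (-5)·(-5)]| = 50, so the area is 25.
Along each edge there are gcd(|Δx|,|Δy|)+1 lattice points, so counting each shared vertex once the boundary has gcd(10,5) + gcd(8,9) + gcd(2,4) = 5+1+2 = 8.
Pick's theorem gives I = A − B/2 + 1 = 25 − 8/2 + 1 = 22.

22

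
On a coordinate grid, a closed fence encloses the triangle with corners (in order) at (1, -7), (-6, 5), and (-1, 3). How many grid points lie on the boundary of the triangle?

Summing gcd(|Δx|,|Δy|) over the edges gives the boundary count: gcd(7,12) + gcd(5,2) + gcd(2,10) = 1+1+2 = 4.

4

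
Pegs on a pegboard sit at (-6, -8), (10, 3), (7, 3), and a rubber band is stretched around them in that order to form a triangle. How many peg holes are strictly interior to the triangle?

15

The shoelace formula gives twice the area as |[(-6)·3 − 10·(-8)] + [10·3 − 7·3] + [7·(-8) − (-6)·3]| = 33, so the area is 16.5.
Along each edge there are gcd(|Δx|,|Δy|)+1 lattice points, so counting each shared vertex once the boundary has gcd(16,11) + gcd(3,0) + gcd(13,11) = 1+3+1 = 5.
Pick's theorem gives I = A − B/2 + 1 = 16.5 − 5/2 + 1 = 15.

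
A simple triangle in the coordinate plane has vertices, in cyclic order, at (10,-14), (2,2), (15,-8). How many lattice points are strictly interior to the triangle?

Using the shoelace formula, 2A = |[10·2 − 2·(-14)] + [2·(-8) − 15·2] + [15·(-14) − 10·(-8)]| = 128, so the area is 64.
Summing gcd(|Δx|,|Δy|) over the edges gives the boundary count: gcd(8,16) + gcd(13,10) + gcd(5,6) = 8+1+1 = 10.
By Pick's theorem A = I + B/2 − 1, so I = 64 − 10/2 + 1 = 60.

60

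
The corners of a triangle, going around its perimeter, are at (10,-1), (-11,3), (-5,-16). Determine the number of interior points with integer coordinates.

180

The shoelace formula gives twice the area as |(10·3 − (-11)·(-1)) + ((-11)·(-16) − (-5)·3) + ((-5)·(-1) − 10·(-16))| = 375, so the area is 187.5.
The number of boundary lattice points is Σ gcd(|Δx|,|Δy|) = gcd(21,4) + gcd(6,19) + gcd(15,15) = 1+1+15 = 17.
By Pick's theorem A = I + B/2 − 1, so I = 187.5 − 17/2 + 1 = 180.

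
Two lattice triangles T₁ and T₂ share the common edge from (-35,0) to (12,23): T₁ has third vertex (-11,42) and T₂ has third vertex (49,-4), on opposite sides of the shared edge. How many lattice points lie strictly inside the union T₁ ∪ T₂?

1766

The union is the simple quadrilateral with vertices (-35,0), (-11,42), (12,23), (49,-4) in order.
Using the shoelace formula, 2A = |((-35)·42 − (-11)·0) + ((-11)·23 − 12·42) + (12·(-4) − 49·23) + (49·0 − (-35)·(-4))| = 3542, so the area is 1771.
The number of boundary lattice points is Σ gcd(|Δx|,|Δy|) = gcd(24,42) + gcd(23,19) + gcd(37,27) + gcd(84,4) = 6+1+1+4 = 12.
By Pick's theorem I = A − B/2 + 1 = 1771 − 12/2 + 1 = 1766.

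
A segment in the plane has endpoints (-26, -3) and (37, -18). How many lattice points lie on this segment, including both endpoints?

The number of lattice points on a segment between lattice points is gcd(|Δx|,|Δy|) + 1 = gcd(63,15) + 1 = 3 + 1 = 4.

4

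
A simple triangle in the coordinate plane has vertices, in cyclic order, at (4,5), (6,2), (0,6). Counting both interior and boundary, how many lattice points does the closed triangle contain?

By the shoelace formula, twice the signed area is |[4·2 − 6·5] + [6·6 − 0·2] + [0·5 − 4·6]| = 10, so the area is 5.
The number of boundary lattice points is Σ gcd(|Δx|,|Δy|) = gcd(2,3) + gcd(6,4) + gcd(4,1) = 1+2+1 = 4.
Pick's theorem gives I = A − B/2 + 1 = 5 − 4/2 + 1 = 4, so the closed region contains I + B = 4 + 4 = 8 lattice points.

8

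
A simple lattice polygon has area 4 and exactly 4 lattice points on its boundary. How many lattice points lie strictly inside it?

3

From Pick's theorem, I = A − B/2 + 1 = 4 − 4/2 + 1 = 3.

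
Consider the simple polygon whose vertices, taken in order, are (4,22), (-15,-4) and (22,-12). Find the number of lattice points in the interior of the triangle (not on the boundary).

556

The shoelace formula gives twice the area as |[4·(-4) − (-15)·22] + [(-15)·(-12) − 22·(-4)] + [22·22 − 4·(-12)]| = 1114, so the area is 557.
Along each edge there are gcd(|Δx|,|Δy|)+1 lattice points, so counting each shared vertex once the boundary has gcd(19,26) + gcd(37,8) + gcd(18,34) = 1+1+2 = 4.
By Pick's theorem A = I + B/2 − 1, so I = 557 − 4/2 + 1 = 556.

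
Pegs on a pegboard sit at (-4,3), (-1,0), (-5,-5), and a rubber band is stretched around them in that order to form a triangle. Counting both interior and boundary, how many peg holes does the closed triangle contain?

The shoelace formula gives twice the area as |[(-4)·0 − (-1)·3] + [(-1)·(-5) − (-5)·0] + [(-5)·3 − (-4)·(-5)]| = 27, so the area is 13.5.
Along each edge there are gcd(|Δx|,|Δy|)+1 lattice points, so counting each shared vertex once the boundary has gcd(3,3) + gcd(4,5) + gcd(1,8) = 3+1+1 = 5.
Pick's theorem gives I = A − B/2 + 1 = 13.5 − 5/2 + 1 = 12, so the closed region contains I + B = 12 + 5 = 17 lattice points.

17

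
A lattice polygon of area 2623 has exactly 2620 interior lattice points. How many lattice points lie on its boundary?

Pick's theorem gives A = I + B/2 − 1, so B = 2(A − I + 1) = 2(2623 − 2620 + 1) = 8.

8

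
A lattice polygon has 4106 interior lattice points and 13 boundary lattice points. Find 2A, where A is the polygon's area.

By Pick's theorem, A = I + B/2 − 1 = 4106 + 13/2 − 1 = 8223/2.
Hence 2A = 8223.

8223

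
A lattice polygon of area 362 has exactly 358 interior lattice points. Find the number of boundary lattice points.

Pick's theorem gives A = I + B/2 − 1, so B = 2(A − I + 1) = 2(362 − 358 + 1) = 10.

10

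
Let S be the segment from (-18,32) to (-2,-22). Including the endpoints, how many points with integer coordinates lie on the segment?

3

The number of lattice points on a segment between lattice points is gcd(|Δx|,|Δy|) + 1 = gcd(16,54) + 1 = 2 + 1 = 3.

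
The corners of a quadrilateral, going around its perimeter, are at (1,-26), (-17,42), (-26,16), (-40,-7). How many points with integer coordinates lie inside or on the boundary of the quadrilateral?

1148

By the shoelace formula, twice the signed area is |(1·42 − (-17)·(-26)) + ((-17)·16 − (-26)·42) + ((-26)·(-7) − (-40)·16) + ((-40)·(-26) − 1·(-7))| = 2289, so the area is 1144.5.
Along each edge there are gcd(|Δx|,|Δy|)+1 lattice points, so counting each shared vertex once the boundary has gcd(18,68) + gcd(9,26) + gcd(14,23) + gcd(41,19) = 2+1+1+1 = 5.
Pick's theorem gives I = A − B/2 + 1 = 1144.5 − 5/2 + 1 = 1143, so the closed region contains I + B = 1143 + 5 = 1148 lattice points.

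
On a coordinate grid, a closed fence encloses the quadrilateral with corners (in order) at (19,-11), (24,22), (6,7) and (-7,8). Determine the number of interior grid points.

368

Using the shoelace formula, 2A = |(19·22 − 24·(-11)) + (24·7 − 6·22) + (6·8 − (-7)·7) + ((-7)·(-11) − 19·8)| = 740, so the area is 370.
The number of boundary lattice points is Σ gcd(|Δx|,|Δy|) = gcd(5,33) + gcd(18,15) + gcd(13,1) + gcd(26,19) = 1+3+1+1 = 6.
Pick's theorem gives I = A − B/2 + 1 = 370 − 6/2 + 1 = 368.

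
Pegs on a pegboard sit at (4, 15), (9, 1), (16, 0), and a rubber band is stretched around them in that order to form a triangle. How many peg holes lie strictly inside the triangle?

45

The shoelace formula gives twice the area as |(4·1 − 9·15) + (9·0 − 16·1) + (16·15 − 4·0)| = 93, so the area is 93/2.
The number of boundary lattice points is Σ gcd(|Δx|,|Δy|) = gcd(5,14) + gcd(7,1) + gcd(12,15) = 1+1+3 = 5.
By Pick's theorem A = I + B/2 − 1, so I = 93/2 − 5/2 + 1 = 45.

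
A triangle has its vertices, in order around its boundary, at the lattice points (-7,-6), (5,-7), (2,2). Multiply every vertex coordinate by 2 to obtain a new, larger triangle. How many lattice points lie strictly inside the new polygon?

206

The shoelace formula gives twice the area as |[(-7)·(-7) − 5·(-6)] + [5·2 − 2·(-7)] + [2·(-6) − (-7)·2]| = 105, so the area is 105/2.
The number of boundary lattice points is Σ gcd(|Δx|,|Δy|) = gcd(12,1) + gcd(3,9) + gcd(9,8) = 1+3+1 = 5.
Scaling by 2 multiplies the area by 2² = 4 (so the new area is 210) and multiplies the boundary lattice-point count by 2, giving 10.
By Pick's theorem, the interior count of the dilated polygon is 210 − 10/2 + 1 = 206.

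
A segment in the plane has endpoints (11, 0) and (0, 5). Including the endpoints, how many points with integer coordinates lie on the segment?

The number of lattice points on a segment between lattice points is gcd(|Δx|,|Δy|) + 1 = gcd(11,5) + 1 = 1 + 1 = 2.

2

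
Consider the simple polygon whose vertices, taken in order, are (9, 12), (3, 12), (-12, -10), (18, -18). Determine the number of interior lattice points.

475

By the shoelace formula, twice the signed area is |(9·12 − 3·12) + (3·(-10) − (-12)·12) + ((-12)·(-18) − 18·(-10)) + (18·12 − 9·(-18))| = 960, so the area is 480.
Along each edge there are gcd(|Δx|,|Δy|)+1 lattice points, so counting each shared vertex once the boundary has gcd(6,0) + gcd(15,22) + gcd(30,8) + gcd(9,30) = 6+1+2+3 = 12.
Pick's theorem gives I = A − B/2 + 1 = 480 − 12/2 + 1 = 475.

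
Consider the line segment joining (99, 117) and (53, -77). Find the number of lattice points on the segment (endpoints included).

The number of lattice points on a segment between lattice points is gcd(|Δx|,|Δy|) + 1 = gcd(46,194) + 1 = 2 + 1 = 3.

3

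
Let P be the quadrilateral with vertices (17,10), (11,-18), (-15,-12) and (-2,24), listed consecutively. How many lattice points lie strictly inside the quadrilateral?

The shoelace formula gives twice the area as |(17·(-18) − 11·10) + (11·(-12) − (-15)·(-18)) + ((-15)·24 − (-2)·(-12)) + ((-2)·10 − 17·24)| = 1630, so the area is 815.
Summing gcd(|Δx|,|Δy|) over the edges gives the boundary count: gcd(6,28) + gcd(26,6) + gcd(13,36) + gcd(19,14) = 2+2+1+1 = 6.
Pick's theorem gives I = A − B/2 + 1 = 815 − 6/2 + 1 = 813.

813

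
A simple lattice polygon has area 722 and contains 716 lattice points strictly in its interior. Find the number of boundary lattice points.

Pick's theorem gives A = I + B/2 − 1, so B = 2(A − I + 1) = 2(722 − 716 + 1) = 14.

14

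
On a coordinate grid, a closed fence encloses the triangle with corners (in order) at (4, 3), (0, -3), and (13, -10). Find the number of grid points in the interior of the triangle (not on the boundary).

52

Using the shoelace formula, 2A = |(4·(-3) − 0·3) + (0·(-10) − 13·(-3)) + (13·3 − 4·(-10))| = 106, so the area is 53.
Along each edge there are gcd(|Δx|,|Δy|)+1 lattice points, so counting each shared vertex once the boundary has gcd(4,6) + gcd(13,7) + gcd(9,13) = 2+1+1 = 4.
Pick's theorem gives I = A − B/2 + 1 = 53 − 4/2 + 1 = 52.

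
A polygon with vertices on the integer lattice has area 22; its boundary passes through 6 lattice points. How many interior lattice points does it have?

From Pick's theorem, I = A − B/2 + 1 = 22 − 6/2 + 1 = 20.

20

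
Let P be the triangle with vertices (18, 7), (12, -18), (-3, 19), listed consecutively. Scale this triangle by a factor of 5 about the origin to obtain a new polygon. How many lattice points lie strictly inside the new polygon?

7451

The shoelace formula gives twice the area as |[18·(-18) − 12·7] + [12·19 − (-3)·(-18)] + [(-3)·7 − 18·19]| = 597, so the area is 298.5.
The number of boundary lattice points is Σ gcd(|Δx|,|Δy|) = gcd(6,25) + gcd(15,37) + gcd(21,12) = 1+1+3 = 5.
Scaling by 5 multiplies the area by 5² = 25 (so the new area is 7462.5) and multiplies the boundary lattice-point count by 5, giving 25.
By Pick's theorem, the interior count of the dilated polygon is 7462.5 − 25/2 + 1 = 7451.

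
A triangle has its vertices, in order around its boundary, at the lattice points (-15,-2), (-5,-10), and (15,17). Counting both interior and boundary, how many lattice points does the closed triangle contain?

Using the shoelace formula, 2A = |[(-15)·(-10) − (-5)·(-2)] + [(-5)·17 − 15·(-10)] + [15·(-2) − (-15)·17]| = 430, so the area is 215.
The number of boundary lattice points is Σ gcd(|Δx|,|Δy|) = gcd(10,8) + gcd(20,27) + gcd(30,19) = 2+1+1 = 4.
Pick's theorem gives I = A − B/2 + 1 = 215 − 4/2 + 1 = 214, so the closed region contains I + B = 214 + 4 = 218 lattice points.

218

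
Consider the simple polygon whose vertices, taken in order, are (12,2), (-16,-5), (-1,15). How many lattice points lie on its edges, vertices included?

25

The number of boundary lattice points is Σ gcd(|Δx|,|Δy|) = gcd(28,7) + gcd(15,20) + gcd(13,13) = 7+5+13 = 25.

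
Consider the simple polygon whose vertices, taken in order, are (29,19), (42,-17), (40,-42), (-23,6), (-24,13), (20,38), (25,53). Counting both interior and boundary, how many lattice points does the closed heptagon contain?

The shoelace formula gives twice the area as |(29·(-17) − 42·19) + (42·(-42) − 40·(-17)) + (40·6 − (-23)·(-42)) + ((-23)·13 − (-24)·6) + ((-24)·38 − 20·13) + (20·53 − 25·38) + (25·19 − 29·53)| = 5380, so the area is 2690.
Summing gcd(|Δx|,|Δy|) over the edges gives the boundary count: gcd(13,36) + gcd(2,25) + gcd(63,48) + gcd(1,7) + gcd(44,25) + gcd(5,15) + gcd(4,34) = 1+1+3+1+1+5+2 = 14.
Pick's theorem gives I = A − B/2 + 1 = 2690 − 14/2 + 1 = 2684, so the closed region contains I + B = 2684 + 14 = 2698 lattice points.

2698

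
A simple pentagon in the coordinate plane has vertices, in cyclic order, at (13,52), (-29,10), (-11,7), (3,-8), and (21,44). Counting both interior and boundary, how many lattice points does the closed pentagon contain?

The shoelace formula gives twice the area as |[13·10 − (-29)·52] + [(-29)·7 − (-11)·10] + [(-11)·(-8) − 3·7] + [3·44 − 21·(-8)] + [21·52 − 13·44]| = 2432, so the area is 1216.
Summing gcd(|Δx|,|Δy|) over the edges gives the boundary count: gcd(42,42) + gcd(18,3) + gcd(14,15) + gcd(18,52) + gcd(8,8) = 42+3+1+2+8 = 56.
Pick's theorem gives I = A − B/2 + 1 = 1216 − 56/2 + 1 = 1189, so the closed region contains I + B = 1189 + 56 = 1245 lattice points.

1245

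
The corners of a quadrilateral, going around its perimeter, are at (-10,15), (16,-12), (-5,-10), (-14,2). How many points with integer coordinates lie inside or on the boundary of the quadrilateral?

344

By the shoelace formula, twice the signed area is |[(-10)·(-12) − 16·15] + [16·(-10) − (-5)·(-12)] + [(-5)·2 − (-14)·(-10)] + [(-14)·15 − (-10)·2]| = 680, so the area is 340.
Summing gcd(|Δx|,|Δy|) over the edges gives the boundary count: gcd(26,27) + gcd(21,2) + gcd(9,12) + gcd(4,13) = 1+1+3+1 = 6.
Pick's theorem gives I = A − B/2 + 1 = 340 − 6/2 + 1 = 338, so the closed region contains I + B = 338 + 6 = 344 lattice points.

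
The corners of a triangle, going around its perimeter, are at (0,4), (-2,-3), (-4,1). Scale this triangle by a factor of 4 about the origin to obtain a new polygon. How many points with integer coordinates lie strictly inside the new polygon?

169

Using the shoelace formula, 2A = |(0·(-3) − (-2)·4) + ((-2)·1 − (-4)·(-3)) + ((-4)·4 − 0·1)| = 22, so the area is 11.
The number of boundary lattice points is Σ gcd(|Δx|,|Δy|) = gcd(2,7) + gcd(2,4) + gcd(4,3) = 1+2+1 = 4.
Scaling by 4 multiplies the area by 4² = 16 (so the new area is 176) and multiplies the boundary lattice-point count by 4, giving 16.
By Pick's theorem, the interior count of the dilated polygon is 176 − 16/2 + 1 = 169.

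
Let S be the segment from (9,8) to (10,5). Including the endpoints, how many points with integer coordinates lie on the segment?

2

The number of lattice points on a segment between lattice points is gcd(|Δx|,|Δy|) + 1 = gcd(1,3) + 1 = 1 + 1 = 2.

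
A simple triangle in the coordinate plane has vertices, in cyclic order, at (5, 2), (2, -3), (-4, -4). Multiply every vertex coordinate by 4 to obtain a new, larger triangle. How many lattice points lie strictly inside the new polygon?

Using the shoelace formula, 2A = |(5·(-3) − 2·2) + (2·(-4) − (-4)·(-3)) + ((-4)·2 − 5·(-4))| = 27, so the area is 27/2.
Summing gcd(|Δx|,|Δy|) over the edges gives the boundary count: gcd(3,5) + gcd(6,1) + gcd(9,6) = 1+1+3 = 5.
Scaling by 4 multiplies the area by 4² = 16 (so the new area is 216) and multiplies the boundary lattice-point count by 4, giving 20.
By Pick's theorem, the interior count of the dilated polygon is 216 − 20/2 + 1 = 207.

207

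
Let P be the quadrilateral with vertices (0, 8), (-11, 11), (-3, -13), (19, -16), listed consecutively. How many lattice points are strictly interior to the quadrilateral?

351

Using the shoelace formula, 2A = |(0·11 − (-11)·8) + ((-11)·(-13) − (-3)·11) + ((-3)·(-16) − 19·(-13)) + (19·8 − 0·(-16))| = 711, so the area is 711/2.
Summing gcd(|Δx|,|Δy|) over the edges gives the boundary count: gcd(11,3) + gcd(8,24) + gcd(22,3) + gcd(19,24) = 1+8+1+1 = 11.
Pick's theorem gives I = A − B/2 + 1 = 711/2 − 11/2 + 1 = 351.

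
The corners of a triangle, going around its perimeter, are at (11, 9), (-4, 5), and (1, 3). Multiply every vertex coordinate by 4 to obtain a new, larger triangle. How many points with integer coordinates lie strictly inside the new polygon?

393

By the shoelace formula, twice the signed area is |(11·5 − (-4)·9) + ((-4)·3 − 1·5) + (1·9 − 11·3)| = 50, so the area is 25.
Summing gcd(|Δx|,|Δy|) over the edges gives the boundary count: gcd(15,4) + gcd(5,2) + gcd(10,6) = 1+1+2 = 4.
Scaling by 4 multiplies the area by 4² = 16 (so the new area is 400) and multiplies the boundary lattice-point count by 4, giving 16.
By Pick's theorem, the interior count of the dilated polygon is 400 − 16/2 + 1 = 393.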